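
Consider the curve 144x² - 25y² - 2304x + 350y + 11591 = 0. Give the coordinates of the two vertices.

Rearranging, 144(x² - 16x) -25(y² - 14y) = -11591.
144(x - 8)² -25(y - 7)² = -11591 + 9216 - 1225 = -3600
Divide by -3600: (y - 7)²/144 - (x - 8)²/25 = 1
Hyperbola, center (8, 7), transverse axis vertical; a² = 144, b² = 25.
a = 12. Vertices at (h, k ± a).

(8, -5) and (8, 19)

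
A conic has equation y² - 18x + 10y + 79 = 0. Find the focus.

(15/2, -5)

Only y is squared. Complete the square in y: (y + 5)² = 18(x - 3).
Vertex (3, -5); 4p = 18 so p = 9/2. Opens right.
Focus is p units from the vertex along the axis: (h + p, k).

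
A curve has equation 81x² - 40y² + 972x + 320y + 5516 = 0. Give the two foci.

(-6, -7) and (-6, 15)

Group the x- and y-terms: 81(x² + 12x) -40(y² - 8y) = -5516
81(x + 6)² -40(y - 4)² = -5516 + 2916 - 640 = -3240
Dividing both sides by -3240: (y - 4)²/81 - (x + 6)²/40 = 1
Hyperbola, center (-6, 4), transverse axis vertical; a² = 81, b² = 40.
c² = a² + b² = 81 + 40 = 121, so c = 11.
Foci lie on the vertical axis through the center: (h, k ± c).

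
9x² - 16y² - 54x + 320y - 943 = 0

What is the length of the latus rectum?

64/3

Rearranging, 9(x² - 6x) -16(y² - 20y) = 943.
Complete the square in x and y: 9(x - 3)² -16(y - 10)² = 943 + 81 - 1600 = -576
Divide through by -576 to get (y - 10)²/36 - (x - 3)²/64 = 1.
Hyperbola, center (3, 10), transverse axis vertical; a² = 36, b² = 64.
Latus rectum length = 2b²/a = 2·64/6 = 64/3.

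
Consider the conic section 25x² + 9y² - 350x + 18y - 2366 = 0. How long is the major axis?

40

25(x² - 14x) + 9(y² + 2y) = 2366
Complete the square: 25(x - 7)² + 9(y + 1)² = 2366 + 1225 + 9 = 3600
Divide through by 3600 to get (x - 7)²/144 + (y + 1)²/400 = 1.
Ellipse, center (7, -1), major axis vertical; a² = 400, b² = 144.
a² = 400 so a = 20; the major axis has length 2a = 40.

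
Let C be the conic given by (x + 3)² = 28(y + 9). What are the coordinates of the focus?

Vertex (-3, -9); 4p = 28 so p = 7. Opens up.
Focus is p units from the vertex along the axis: (h, k + p).

(-3, -2)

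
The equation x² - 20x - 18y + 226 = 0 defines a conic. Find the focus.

(10, 23/2)

Only x is squared. Complete the square in x: (x - 10)² = 18(y - 7).
Vertex (10, 7); 4p = 18 so p = 9/2. Opens up.
Focus is p units from the vertex along the axis: (h, k + p).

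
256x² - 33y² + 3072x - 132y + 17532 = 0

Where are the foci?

(-6, -19) and (-6, 15)

Group: 256(x² + 12x) -33(y² + 4y) = -17532
Completing the square gives 256(x + 6)² -33(y + 2)² = -17532 + 9216 - 132 = -8448.
Divide by -8448: (y + 2)²/256 - (x + 6)²/33 = 1
Hyperbola, center (-6, -2), transverse axis vertical; a² = 256, b² = 33.
c² = a² + b² = 256 + 33 = 289, so c = 17.
Foci lie on the vertical axis through the center: (h, k ± c).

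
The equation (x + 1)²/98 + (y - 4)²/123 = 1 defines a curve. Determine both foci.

Center (-1, 4). The larger denominator 123 sits under the y-term, so the major axis is vertical; a² = 123, b² = 98.
c² = a² - b² = 123 - 98 = 25, so c = 5.
Foci lie on the vertical axis through the center: (h, k ± c).

(-1, -1) and (-1, 9)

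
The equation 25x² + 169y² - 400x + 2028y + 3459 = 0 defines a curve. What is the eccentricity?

Group the x- and y-terms: 25(x² - 16x) + 169(y² + 12y) = -3459
25(x - 8)² + 169(y + 6)² = -3459 + 1600 + 6084 = 4225
Dividing both sides by 4225: (x - 8)²/169 + (y + 6)²/25 = 1
Ellipse, center (8, -6), major axis horizontal; a² = 169, b² = 25.
c² = a² - b² = 144, so c = 12.
e = c/a = 12/13.

e = 12/13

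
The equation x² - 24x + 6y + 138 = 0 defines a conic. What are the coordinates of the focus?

Only x is squared. Complete the square in x: (x - 12)² = -6(y - 1).
Vertex (12, 1); 4p = -6 so p = -3/2. Opens down.
Focus is p units from the vertex along the axis: (h, k + p).

(12, -1/2)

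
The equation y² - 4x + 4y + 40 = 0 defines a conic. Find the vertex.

Only y is squared. Complete the square in y: (y + 2)² = 4(x - 9).
Vertex (9, -2); 4p = 4 so p = 1. Opens right.

(9, -2)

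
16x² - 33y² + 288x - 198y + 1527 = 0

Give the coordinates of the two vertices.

Rearranging, 16(x² + 18x) -33(y² + 6y) = -1527.
16(x + 9)² -33(y + 3)² = -1527 + 1296 - 297 = -528
Dividing both sides by -528: (y + 3)²/16 - (x + 9)²/33 = 1
Hyperbola, center (-9, -3), transverse axis vertical; a² = 16, b² = 33.
a = 4. Vertices at (h, k ± a).

(-9, -7) and (-9, 1)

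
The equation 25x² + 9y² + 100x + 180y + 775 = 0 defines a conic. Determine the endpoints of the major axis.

(-2, -15) and (-2, -5)

Rearranging, 25(x² + 4x) + 9(y² + 20y) = -775.
Completing the square gives 25(x + 2)² + 9(y + 10)² = -775 + 100 + 900 = 225.
Divide through by 225 to get (x + 2)²/9 + (y + 10)²/25 = 1.
Ellipse, center (-2, -10), major axis vertical; a² = 25, b² = 9.
a = 5. Vertices at (h, k ± a).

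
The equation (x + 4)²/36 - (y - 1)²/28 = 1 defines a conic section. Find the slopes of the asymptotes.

√7/3 and -√7/3

Center (-4, 1). The positive term is the x-term, so the transverse axis is horizontal; a² = 36, b² = 28.
For a horizontal hyperbola the asymptotes have slope ±b/a.
Here that is ±2√7/6 = ±√7/3.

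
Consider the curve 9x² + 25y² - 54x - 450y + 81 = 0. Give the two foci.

Collect terms: 9(x² - 6x) + 25(y² - 18y) = -81
Complete the square in x and y: 9(x - 3)² + 25(y - 9)² = -81 + 81 + 2025 = 2025
Dividing both sides by 2025: (x - 3)²/225 + (y - 9)²/81 = 1
Ellipse, center (3, 9), major axis horizontal; a² = 225, b² = 81.
c² = a² - b² = 225 - 81 = 144, so c = 12.
Foci lie on the horizontal axis through the center: (h ± c, k).

(-9, 9) and (15, 9)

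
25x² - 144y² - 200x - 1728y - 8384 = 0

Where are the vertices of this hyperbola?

(-8, -6) and (16, -6)

Group the x- and y-terms: 25(x² - 8x) -144(y² + 12y) = 8384
Complete the square: 25(x - 4)² -144(y + 6)² = 8384 + 400 - 5184 = 3600
Dividing both sides by 3600: (x - 4)²/144 - (y + 6)²/25 = 1
Hyperbola, center (4, -6), transverse axis horizontal; a² = 144, b² = 25.
a = 12. Vertices at (h ± a, k).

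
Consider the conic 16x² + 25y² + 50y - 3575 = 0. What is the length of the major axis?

Group: 16x² + 25(y² + 2y) = 3575
Complete the square in x and y: 16x² + 25(y + 1)² = 3575 + 0 + 25 = 3600
Dividing both sides by 3600: x²/225 + (y + 1)²/144 = 1
Ellipse, center (0, -1), major axis horizontal; a² = 225, b² = 144.
a² = 225 so a = 15; the major axis has length 2a = 30.

30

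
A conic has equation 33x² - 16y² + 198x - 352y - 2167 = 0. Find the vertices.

33(x² + 6x) -16(y² + 22y) = 2167
33(x + 3)² -16(y + 11)² = 2167 + 297 - 1936 = 528
Divide through by 528 to get (x + 3)²/16 - (y + 11)²/33 = 1.
Hyperbola, center (-3, -11), transverse axis horizontal; a² = 16, b² = 33.
a = 4. Vertices at (h ± a, k).

(-7, -11) and (1, -11)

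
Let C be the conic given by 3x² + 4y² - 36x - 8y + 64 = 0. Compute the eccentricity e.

Collect terms: 3(x² - 12x) + 4(y² - 2y) = -64
Completing the square gives 3(x - 6)² + 4(y - 1)² = -64 + 108 + 4 = 48.
Dividing both sides by 48: (x - 6)²/16 + (y - 1)²/12 = 1
Ellipse, center (6, 1), major axis horizontal; a² = 16, b² = 12.
c² = a² - b² = 4, so c = 2.
e = c/a = 2/4 = 1/2.

e = 1/2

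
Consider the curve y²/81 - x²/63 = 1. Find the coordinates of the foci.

Center (0, 0). The positive term is the y-term, so the transverse axis is vertical; a² = 81, b² = 63.
c² = a² + b² = 81 + 63 = 144, so c = 12.
Foci lie on the vertical axis through the center: (h, k ± c).

(0, -12) and (0, 12)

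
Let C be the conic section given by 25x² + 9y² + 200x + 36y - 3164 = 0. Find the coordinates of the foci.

(-4, -18) and (-4, 14)

Collect terms: 25(x² + 8x) + 9(y² + 4y) = 3164
Complete the square: 25(x + 4)² + 9(y + 2)² = 3164 + 400 + 36 = 3600
Divide by 3600: (x + 4)²/144 + (y + 2)²/400 = 1
Ellipse, center (-4, -2), major axis vertical; a² = 400, b² = 144.
c² = a² - b² = 400 - 144 = 256, so c = 16.
Foci lie on the vertical axis through the center: (h, k ± c).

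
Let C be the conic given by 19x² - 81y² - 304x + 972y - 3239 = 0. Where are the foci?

Collect terms: 19(x² - 16x) -81(y² - 12y) = 3239
19(x - 8)² -81(y - 6)² = 3239 + 1216 - 2916 = 1539
Dividing both sides by 1539: (x - 8)²/81 - (y - 6)²/19 = 1
Hyperbola, center (8, 6), transverse axis horizontal; a² = 81, b² = 19.
c² = a² + b² = 81 + 19 = 100, so c = 10.
Foci lie on the horizontal axis through the center: (h ± c, k).

(-2, 6) and (18, 6)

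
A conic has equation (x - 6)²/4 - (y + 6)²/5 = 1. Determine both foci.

Center (6, -6). The positive term is the x-term, so the transverse axis is horizontal; a² = 4, b² = 5.
c² = a² + b² = 4 + 5 = 9, so c = 3.
Foci lie on the horizontal axis through the center: (h ± c, k).

(3, -6) and (9, -6)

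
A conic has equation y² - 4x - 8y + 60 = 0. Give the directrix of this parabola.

Only y is squared. Complete the square in y: (y - 4)² = 4(x - 11).
Vertex (11, 4); 4p = 4 so p = 1. Opens right.
Directrix is the vertical line x = h − p = 11 − (1) = 10.

x = 10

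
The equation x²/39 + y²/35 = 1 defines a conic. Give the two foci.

Center (0, 0). The larger denominator 39 sits under the x-term, so the major axis is horizontal; a² = 39, b² = 35.
c² = a² - b² = 39 - 35 = 4, so c = 2.
Foci lie on the horizontal axis through the center: (h ± c, k).

(-2, 0) and (2, 0)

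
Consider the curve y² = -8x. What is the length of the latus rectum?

8

Vertex (0, 0); 4p = -8 so p = -2. Opens left.
Latus rectum length = |4p| = 8.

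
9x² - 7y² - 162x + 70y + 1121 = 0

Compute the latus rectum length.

9(x² - 18x) -7(y² - 10y) = -1121
Complete the square: 9(x - 9)² -7(y - 5)² = -1121 + 729 - 175 = -567
Dividing both sides by -567: (y - 5)²/81 - (x - 9)²/63 = 1
Hyperbola, center (9, 5), transverse axis vertical; a² = 81, b² = 63.
Latus rectum length = 2b²/a = 2·63/9 = 14.

14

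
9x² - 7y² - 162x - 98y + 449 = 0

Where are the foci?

Collect terms: 9(x² - 18x) -7(y² + 14y) = -449
Complete the square in x and y: 9(x - 9)² -7(y + 7)² = -449 + 729 - 343 = -63
Dividing both sides by -63: (y + 7)²/9 - (x - 9)²/7 = 1
Hyperbola, center (9, -7), transverse axis vertical; a² = 9, b² = 7.
c² = a² + b² = 9 + 7 = 16, so c = 4.
Foci lie on the vertical axis through the center: (h, k ± c).

(9, -11) and (9, -3)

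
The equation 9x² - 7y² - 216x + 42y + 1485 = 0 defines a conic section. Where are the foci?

(12, -5) and (12, 11)

Group: 9(x² - 24x) -7(y² - 6y) = -1485
Complete the square in x and y: 9(x - 12)² -7(y - 3)² = -1485 + 1296 - 63 = -252
Divide through by -252 to get (y - 3)²/36 - (x - 12)²/28 = 1.
Hyperbola, center (12, 3), transverse axis vertical; a² = 36, b² = 28.
c² = a² + b² = 36 + 28 = 64, so c = 8.
Foci lie on the vertical axis through the center: (h, k ± c).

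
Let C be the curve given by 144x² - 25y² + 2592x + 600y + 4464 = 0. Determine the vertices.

(-14, 12) and (-4, 12)

144(x² + 18x) -25(y² - 24y) = -4464
Complete the square in x and y: 144(x + 9)² -25(y - 12)² = -4464 + 11664 - 3600 = 3600
Dividing both sides by 3600: (x + 9)²/25 - (y - 12)²/144 = 1
Hyperbola, center (-9, 12), transverse axis horizontal; a² = 25, b² = 144.
a = 5. Vertices at (h ± a, k).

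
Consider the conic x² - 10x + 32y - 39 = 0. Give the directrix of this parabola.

Only x is squared. Complete the square in x: (x - 5)² = -32(y - 2).
Vertex (5, 2); 4p = -32 so p = -8. Opens down.
Directrix is the horizontal line y = k − p = 2 − (-8) = 10.

y = 10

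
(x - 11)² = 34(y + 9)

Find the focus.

(11, -1/2)

Vertex (11, -9); 4p = 34 so p = 17/2. Opens up.
Focus is p units from the vertex along the axis: (h, k + p).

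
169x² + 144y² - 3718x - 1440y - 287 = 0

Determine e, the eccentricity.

e = 5/13

Group the x- and y-terms: 169(x² - 22x) + 144(y² - 10y) = 287
Complete the square in x and y: 169(x - 11)² + 144(y - 5)² = 287 + 20449 + 3600 = 24336
Dividing both sides by 24336: (x - 11)²/144 + (y - 5)²/169 = 1
Ellipse, center (11, 5), major axis vertical; a² = 169, b² = 144.
c² = a² - b² = 25, so c = 5.
e = c/a = 5/13.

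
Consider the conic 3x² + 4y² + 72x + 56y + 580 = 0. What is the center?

(-12, -7)

Rearranging, 3(x² + 24x) + 4(y² + 14y) = -580.
Completing the square gives 3(x + 12)² + 4(y + 7)² = -580 + 432 + 196 = 48.
Dividing both sides by 48: (x + 12)²/16 + (y + 7)²/12 = 1
Ellipse with center (-12, -7).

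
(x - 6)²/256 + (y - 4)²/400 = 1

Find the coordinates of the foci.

(6, -8) and (6, 16)

Center (6, 4). The larger denominator 400 sits under the y-term, so the major axis is vertical; a² = 400, b² = 256.
c² = a² - b² = 400 - 256 = 144, so c = 12.
Foci lie on the vertical axis through the center: (h, k ± c).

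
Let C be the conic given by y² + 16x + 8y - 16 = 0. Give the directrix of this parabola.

x = 6

Only y is squared. Complete the square in y: (y + 4)² = -16(x - 2).
Vertex (2, -4); 4p = -16 so p = -4. Opens left.
Directrix is the vertical line x = h − p = 2 − (-4) = 6.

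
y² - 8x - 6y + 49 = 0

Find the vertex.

(5, 3)

Only y is squared. Complete the square in y: (y - 3)² = 8(x - 5).
Vertex (5, 3); 4p = 8 so p = 2. Opens right.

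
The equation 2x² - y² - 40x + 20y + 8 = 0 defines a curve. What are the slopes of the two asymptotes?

√2 and -√2

Group: 2(x² - 20x) -(y² - 20y) = -8
Complete the square: 2(x - 10)² -(y - 10)² = -8 + 200 - 100 = 92
Divide by 92: (x - 10)²/46 - (y - 10)²/92 = 1
Hyperbola, center (10, 10), transverse axis horizontal; a² = 46, b² = 92.
For a horizontal hyperbola the asymptotes have slope ±b/a.
Here that is ±2√23/√46 = ±√2.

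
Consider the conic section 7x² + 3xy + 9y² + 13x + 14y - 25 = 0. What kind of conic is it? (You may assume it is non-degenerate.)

ellipse

A = 7, B = 3, C = 9.
Discriminant B² − 4AC = 3² − 4·7·9 = -243.
B² − 4AC < 0 ⇒ ellipse.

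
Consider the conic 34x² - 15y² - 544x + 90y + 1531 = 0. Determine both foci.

Rearranging, 34(x² - 16x) -15(y² - 6y) = -1531.
Completing the square gives 34(x - 8)² -15(y - 3)² = -1531 + 2176 - 135 = 510.
Divide by 510: (x - 8)²/15 - (y - 3)²/34 = 1
Hyperbola, center (8, 3), transverse axis horizontal; a² = 15, b² = 34.
c² = a² + b² = 15 + 34 = 49, so c = 7.
Foci lie on the horizontal axis through the center: (h ± c, k).

(1, 3) and (15, 3)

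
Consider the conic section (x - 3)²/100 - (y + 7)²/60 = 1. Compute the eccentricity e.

Center (3, -7). The positive term is the x-term, so the transverse axis is horizontal; a² = 100, b² = 60.
c² = a² + b² = 160, so c = 4√10.
e = c/a = 4√10/10 = 2√10/5.

e = 2√10/5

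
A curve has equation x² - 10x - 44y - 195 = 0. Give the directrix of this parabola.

Only x is squared. Complete the square in x: (x - 5)² = 44(y + 5).
Vertex (5, -5); 4p = 44 so p = 11. Opens up.
Directrix is the horizontal line y = k − p = -5 − (11) = -16.

y = -16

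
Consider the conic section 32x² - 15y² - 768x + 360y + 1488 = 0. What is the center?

(12, 12)

Rearranging, 32(x² - 24x) -15(y² - 24y) = -1488.
Complete the square: 32(x - 12)² -15(y - 12)² = -1488 + 4608 - 2160 = 960
Divide through by 960 to get (x - 12)²/30 - (y - 12)²/64 = 1.
Hyperbola with center (12, 12).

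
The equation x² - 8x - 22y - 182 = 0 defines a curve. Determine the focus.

(4, -7/2)

Only x is squared. Complete the square in x: (x - 4)² = 22(y + 9).
Vertex (4, -9); 4p = 22 so p = 11/2. Opens up.
Focus is p units from the vertex along the axis: (h, k + p).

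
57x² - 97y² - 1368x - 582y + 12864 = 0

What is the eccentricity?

Group the x- and y-terms: 57(x² - 24x) -97(y² + 6y) = -12864
Complete the square in x and y: 57(x - 12)² -97(y + 3)² = -12864 + 8208 - 873 = -5529
Divide through by -5529 to get (y + 3)²/57 - (x - 12)²/97 = 1.
Hyperbola, center (12, -3), transverse axis vertical; a² = 57, b² = 97.
c² = a² + b² = 154, so c = √154.
e = c/a = √154/√57 = √8778/57.

e = √8778/57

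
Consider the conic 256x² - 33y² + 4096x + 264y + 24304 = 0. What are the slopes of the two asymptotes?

16√33/33 and -16√33/33

Group the x- and y-terms: 256(x² + 16x) -33(y² - 8y) = -24304
256(x + 8)² -33(y - 4)² = -24304 + 16384 - 528 = -8448
Dividing both sides by -8448: (y - 4)²/256 - (x + 8)²/33 = 1
Hyperbola, center (-8, 4), transverse axis vertical; a² = 256, b² = 33.
For a vertical hyperbola the asymptotes have slope ±a/b.
Here that is ±16/√33 = ±16√33/33.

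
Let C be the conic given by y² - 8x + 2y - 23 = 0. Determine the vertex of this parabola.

(-3, -1)

Only y is squared. Complete the square in y: (y + 1)² = 8(x + 3).
Vertex (-3, -1); 4p = 8 so p = 2. Opens right.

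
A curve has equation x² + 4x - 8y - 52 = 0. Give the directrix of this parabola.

Only x is squared. Complete the square in x: (x + 2)² = 8(y + 7).
Vertex (-2, -7); 4p = 8 so p = 2. Opens up.
Directrix is the horizontal line y = k − p = -7 − (2) = -9.

y = -9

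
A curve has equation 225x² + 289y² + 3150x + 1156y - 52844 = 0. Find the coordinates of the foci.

(-15, -2) and (1, -2)

Group: 225(x² + 14x) + 289(y² + 4y) = 52844
Completing the square gives 225(x + 7)² + 289(y + 2)² = 52844 + 11025 + 1156 = 65025.
Dividing both sides by 65025: (x + 7)²/289 + (y + 2)²/225 = 1
Ellipse, center (-7, -2), major axis horizontal; a² = 289, b² = 225.
c² = a² - b² = 289 - 225 = 64, so c = 8.
Foci lie on the horizontal axis through the center: (h ± c, k).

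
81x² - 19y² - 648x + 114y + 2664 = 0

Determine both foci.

(4, -7) and (4, 13)

Rearranging, 81(x² - 8x) -19(y² - 6y) = -2664.
Complete the square: 81(x - 4)² -19(y - 3)² = -2664 + 1296 - 171 = -1539
Divide through by -1539 to get (y - 3)²/81 - (x - 4)²/19 = 1.
Hyperbola, center (4, 3), transverse axis vertical; a² = 81, b² = 19.
c² = a² + b² = 81 + 19 = 100, so c = 10.
Foci lie on the vertical axis through the center: (h, k ± c).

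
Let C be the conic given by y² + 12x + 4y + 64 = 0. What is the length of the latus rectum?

12

Only y is squared. Complete the square in y: (y + 2)² = -12(x + 5).
Vertex (-5, -2); 4p = -12 so p = -3. Opens left.
Latus rectum length = |4p| = 12.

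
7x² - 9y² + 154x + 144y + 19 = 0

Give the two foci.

(-19, 8) and (-3, 8)

Group: 7(x² + 22x) -9(y² - 16y) = -19
7(x + 11)² -9(y - 8)² = -19 + 847 - 576 = 252
Dividing both sides by 252: (x + 11)²/36 - (y - 8)²/28 = 1
Hyperbola, center (-11, 8), transverse axis horizontal; a² = 36, b² = 28.
c² = a² + b² = 36 + 28 = 64, so c = 8.
Foci lie on the horizontal axis through the center: (h ± c, k).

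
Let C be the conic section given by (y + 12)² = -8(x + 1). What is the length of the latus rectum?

Vertex (-1, -12); 4p = -8 so p = -2. Opens left.
Latus rectum length = |4p| = 8.

8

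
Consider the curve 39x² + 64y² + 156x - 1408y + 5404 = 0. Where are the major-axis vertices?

Group the x- and y-terms: 39(x² + 4x) + 64(y² - 22y) = -5404
39(x + 2)² + 64(y - 11)² = -5404 + 156 + 7744 = 2496
Dividing both sides by 2496: (x + 2)²/64 + (y - 11)²/39 = 1
Ellipse, center (-2, 11), major axis horizontal; a² = 64, b² = 39.
a = 8. Vertices at (h ± a, k).

(-10, 11) and (6, 11)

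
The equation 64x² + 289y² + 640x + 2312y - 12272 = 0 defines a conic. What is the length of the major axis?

34

Group the x- and y-terms: 64(x² + 10x) + 289(y² + 8y) = 12272
Complete the square in x and y: 64(x + 5)² + 289(y + 4)² = 12272 + 1600 + 4624 = 18496
Divide through by 18496 to get (x + 5)²/289 + (y + 4)²/64 = 1.
Ellipse, center (-5, -4), major axis horizontal; a² = 289, b² = 64.
a² = 289 so a = 17; the major axis has length 2a = 34.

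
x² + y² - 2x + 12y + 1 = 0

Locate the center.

(1, -6)

(x² - 2x) + (y² + 12y) = -1
Completing the square gives (x - 1)² + (y + 6)² = -1 + 1 + 36 = 36.
So (x - 1)² + (y + 6)² = 36.
Circle centered at (1, -6) with r² = 36.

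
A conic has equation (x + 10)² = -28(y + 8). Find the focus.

(-10, -15)

Vertex (-10, -8); 4p = -28 so p = -7. Opens down.
Focus is p units from the vertex along the axis: (h, k + p).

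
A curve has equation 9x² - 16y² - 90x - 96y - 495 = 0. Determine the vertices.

(-3, -3) and (13, -3)

Collect terms: 9(x² - 10x) -16(y² + 6y) = 495
9(x - 5)² -16(y + 3)² = 495 + 225 - 144 = 576
Dividing both sides by 576: (x - 5)²/64 - (y + 3)²/36 = 1
Hyperbola, center (5, -3), transverse axis horizontal; a² = 64, b² = 36.
a = 8. Vertices at (h ± a, k).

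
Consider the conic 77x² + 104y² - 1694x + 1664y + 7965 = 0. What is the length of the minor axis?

2√77

Collect terms: 77(x² - 22x) + 104(y² + 16y) = -7965
Completing the square gives 77(x - 11)² + 104(y + 8)² = -7965 + 9317 + 6656 = 8008.
Divide by 8008: (x - 11)²/104 + (y + 8)²/77 = 1
Ellipse, center (11, -8), major axis horizontal; a² = 104, b² = 77.
b² = 77 so b = √77; the minor axis has length 2b = 2√77.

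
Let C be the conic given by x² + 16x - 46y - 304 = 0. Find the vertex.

Only x is squared. Complete the square in x: (x + 8)² = 46(y + 8).
Vertex (-8, -8); 4p = 46 so p = 23/2. Opens up.

(-8, -8)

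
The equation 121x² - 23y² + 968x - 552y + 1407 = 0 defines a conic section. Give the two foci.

(-4, -24) and (-4, 0)

121(x² + 8x) -23(y² + 24y) = -1407
Complete the square in x and y: 121(x + 4)² -23(y + 12)² = -1407 + 1936 - 3312 = -2783
Dividing both sides by -2783: (y + 12)²/121 - (x + 4)²/23 = 1
Hyperbola, center (-4, -12), transverse axis vertical; a² = 121, b² = 23.
c² = a² + b² = 121 + 23 = 144, so c = 12.
Foci lie on the vertical axis through the center: (h, k ± c).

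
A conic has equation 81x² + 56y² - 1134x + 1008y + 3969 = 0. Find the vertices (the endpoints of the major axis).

81(x² - 14x) + 56(y² + 18y) = -3969
Complete the square in x and y: 81(x - 7)² + 56(y + 9)² = -3969 + 3969 + 4536 = 4536
Divide through by 4536 to get (x - 7)²/56 + (y + 9)²/81 = 1.
Ellipse, center (7, -9), major axis vertical; a² = 81, b² = 56.
a = 9. Vertices at (h, k ± a).

(7, -18) and (7, 0)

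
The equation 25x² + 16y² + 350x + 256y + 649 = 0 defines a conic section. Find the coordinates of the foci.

25(x² + 14x) + 16(y² + 16y) = -649
Completing the square gives 25(x + 7)² + 16(y + 8)² = -649 + 1225 + 1024 = 1600.
Divide by 1600: (x + 7)²/64 + (y + 8)²/100 = 1
Ellipse, center (-7, -8), major axis vertical; a² = 100, b² = 64.
c² = a² - b² = 100 - 64 = 36, so c = 6.
Foci lie on the vertical axis through the center: (h, k ± c).

(-7, -14) and (-7, -2)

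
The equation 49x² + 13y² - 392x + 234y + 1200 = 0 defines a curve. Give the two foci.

Collect terms: 49(x² - 8x) + 13(y² + 18y) = -1200
Complete the square: 49(x - 4)² + 13(y + 9)² = -1200 + 784 + 1053 = 637
Divide by 637: (x - 4)²/13 + (y + 9)²/49 = 1
Ellipse, center (4, -9), major axis vertical; a² = 49, b² = 13.
c² = a² - b² = 49 - 13 = 36, so c = 6.
Foci lie on the vertical axis through the center: (h, k ± c).

(4, -15) and (4, -3)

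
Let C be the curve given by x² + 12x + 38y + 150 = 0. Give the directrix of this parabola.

Only x is squared. Complete the square in x: (x + 6)² = -38(y + 3).
Vertex (-6, -3); 4p = -38 so p = -19/2. Opens down.
Directrix is the horizontal line y = k − p = -3 − (-19/2) = 13/2.

y = 13/2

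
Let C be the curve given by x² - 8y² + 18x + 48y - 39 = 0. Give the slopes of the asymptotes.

√2/4 and -√2/4

(x² + 18x) -8(y² - 6y) = 39
Complete the square: (x + 9)² -8(y - 3)² = 39 + 81 - 72 = 48
Divide through by 48 to get (x + 9)²/48 - (y - 3)²/6 = 1.
Hyperbola, center (-9, 3), transverse axis horizontal; a² = 48, b² = 6.
For a horizontal hyperbola the asymptotes have slope ±b/a.
Here that is ±√6/4√3 = ±√2/4.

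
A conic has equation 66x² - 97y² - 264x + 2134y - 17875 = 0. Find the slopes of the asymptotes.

√6402/97 and -√6402/97

66(x² - 4x) -97(y² - 22y) = 17875
Complete the square: 66(x - 2)² -97(y - 11)² = 17875 + 264 - 11737 = 6402
Divide by 6402: (x - 2)²/97 - (y - 11)²/66 = 1
Hyperbola, center (2, 11), transverse axis horizontal; a² = 97, b² = 66.
For a horizontal hyperbola the asymptotes have slope ±b/a.
Here that is ±√66/√97 = ±√6402/97.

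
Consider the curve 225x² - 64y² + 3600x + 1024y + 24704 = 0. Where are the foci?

(-8, -9) and (-8, 25)

225(x² + 16x) -64(y² - 16y) = -24704
Complete the square: 225(x + 8)² -64(y - 8)² = -24704 + 14400 - 4096 = -14400
Dividing both sides by -14400: (y - 8)²/225 - (x + 8)²/64 = 1
Hyperbola, center (-8, 8), transverse axis vertical; a² = 225, b² = 64.
c² = a² + b² = 225 + 64 = 289, so c = 17.
Foci lie on the vertical axis through the center: (h, k ± c).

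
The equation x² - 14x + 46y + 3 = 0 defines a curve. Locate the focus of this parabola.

(7, -21/2)

Only x is squared. Complete the square in x: (x - 7)² = -46(y - 1).
Vertex (7, 1); 4p = -46 so p = -23/2. Opens down.
Focus is p units from the vertex along the axis: (h, k + p).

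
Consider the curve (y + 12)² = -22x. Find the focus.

Vertex (0, -12); 4p = -22 so p = -11/2. Opens left.
Focus is p units from the vertex along the axis: (h + p, k).

(-11/2, -12)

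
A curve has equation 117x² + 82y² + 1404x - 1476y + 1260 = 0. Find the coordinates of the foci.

(-6, 9 - √35) and (-6, 9 + √35)

Collect terms: 117(x² + 12x) + 82(y² - 18y) = -1260
Completing the square gives 117(x + 6)² + 82(y - 9)² = -1260 + 4212 + 6642 = 9594.
Divide through by 9594 to get (x + 6)²/82 + (y - 9)²/117 = 1.
Ellipse, center (-6, 9), major axis vertical; a² = 117, b² = 82.
c² = a² - b² = 117 - 82 = 35, so c = √35.
Foci lie on the vertical axis through the center: (h, k ± c).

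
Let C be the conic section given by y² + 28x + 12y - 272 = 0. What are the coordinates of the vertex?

Only y is squared. Complete the square in y: (y + 6)² = -28(x - 11).
Vertex (11, -6); 4p = -28 so p = -7. Opens left.

(11, -6)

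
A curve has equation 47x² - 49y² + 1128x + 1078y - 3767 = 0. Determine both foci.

(-12 - 8√3, 11) and (-12 + 8√3, 11)

Group the x- and y-terms: 47(x² + 24x) -49(y² - 22y) = 3767
Complete the square in x and y: 47(x + 12)² -49(y - 11)² = 3767 + 6768 - 5929 = 4606
Divide by 4606: (x + 12)²/98 - (y - 11)²/94 = 1
Hyperbola, center (-12, 11), transverse axis horizontal; a² = 98, b² = 94.
c² = a² + b² = 98 + 94 = 192, so c = 8√3.
Foci lie on the horizontal axis through the center: (h ± c, k).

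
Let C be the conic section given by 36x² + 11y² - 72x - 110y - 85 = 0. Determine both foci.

Rearranging, 36(x² - 2x) + 11(y² - 10y) = 85.
Complete the square: 36(x - 1)² + 11(y - 5)² = 85 + 36 + 275 = 396
Divide through by 396 to get (x - 1)²/11 + (y - 5)²/36 = 1.
Ellipse, center (1, 5), major axis vertical; a² = 36, b² = 11.
c² = a² - b² = 36 - 11 = 25, so c = 5.
Foci lie on the vertical axis through the center: (h, k ± c).

(1, 0) and (1, 10)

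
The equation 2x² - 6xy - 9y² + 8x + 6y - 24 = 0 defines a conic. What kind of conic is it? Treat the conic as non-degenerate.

hyperbola

A = 2, B = -6, C = -9.
Discriminant B² − 4AC = (-6)² − 4·2·(-9) = 108.
B² − 4AC > 0 ⇒ hyperbola.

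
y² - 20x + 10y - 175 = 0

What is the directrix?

Only y is squared. Complete the square in y: (y + 5)² = 20(x + 10).
Vertex (-10, -5); 4p = 20 so p = 5. Opens right.
Directrix is the vertical line x = h − p = -10 − (5) = -15.

x = -15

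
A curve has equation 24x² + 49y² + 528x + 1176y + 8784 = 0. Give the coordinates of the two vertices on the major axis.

Collect terms: 24(x² + 22x) + 49(y² + 24y) = -8784
24(x + 11)² + 49(y + 12)² = -8784 + 2904 + 7056 = 1176
Dividing both sides by 1176: (x + 11)²/49 + (y + 12)²/24 = 1
Ellipse, center (-11, -12), major axis horizontal; a² = 49, b² = 24.
a = 7. Vertices at (h ± a, k).

(-18, -12) and (-4, -12)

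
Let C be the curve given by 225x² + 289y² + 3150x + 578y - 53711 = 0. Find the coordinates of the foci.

(-15, -1) and (1, -1)

225(x² + 14x) + 289(y² + 2y) = 53711
Completing the square gives 225(x + 7)² + 289(y + 1)² = 53711 + 11025 + 289 = 65025.
Dividing both sides by 65025: (x + 7)²/289 + (y + 1)²/225 = 1
Ellipse, center (-7, -1), major axis horizontal; a² = 289, b² = 225.
c² = a² - b² = 289 - 225 = 64, so c = 8.
Foci lie on the horizontal axis through the center: (h ± c, k).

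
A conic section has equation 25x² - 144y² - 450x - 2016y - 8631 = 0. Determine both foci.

(-4, -7) and (22, -7)

25(x² - 18x) -144(y² + 14y) = 8631
Complete the square: 25(x - 9)² -144(y + 7)² = 8631 + 2025 - 7056 = 3600
Divide by 3600: (x - 9)²/144 - (y + 7)²/25 = 1
Hyperbola, center (9, -7), transverse axis horizontal; a² = 144, b² = 25.
c² = a² + b² = 144 + 25 = 169, so c = 13.
Foci lie on the horizontal axis through the center: (h ± c, k).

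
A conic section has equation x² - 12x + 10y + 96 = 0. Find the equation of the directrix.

y = -7/2

Only x is squared. Complete the square in x: (x - 6)² = -10(y + 6).
Vertex (6, -6); 4p = -10 so p = -5/2. Opens down.
Directrix is the horizontal line y = k − p = -6 − (-5/2) = -7/2.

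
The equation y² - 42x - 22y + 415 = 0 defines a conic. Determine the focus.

(35/2, 11)

Only y is squared. Complete the square in y: (y - 11)² = 42(x - 7).
Vertex (7, 11); 4p = 42 so p = 21/2. Opens right.
Focus is p units from the vertex along the axis: (h + p, k).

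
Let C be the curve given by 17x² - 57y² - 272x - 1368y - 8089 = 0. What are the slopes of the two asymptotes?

Group: 17(x² - 16x) -57(y² + 24y) = 8089
Complete the square: 17(x - 8)² -57(y + 12)² = 8089 + 1088 - 8208 = 969
Divide by 969: (x - 8)²/57 - (y + 12)²/17 = 1
Hyperbola, center (8, -12), transverse axis horizontal; a² = 57, b² = 17.
For a horizontal hyperbola the asymptotes have slope ±b/a.
Here that is ±√17/√57 = ±√969/57.

√969/57 and -√969/57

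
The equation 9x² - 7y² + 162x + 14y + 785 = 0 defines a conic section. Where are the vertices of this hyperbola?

Group the x- and y-terms: 9(x² + 18x) -7(y² - 2y) = -785
Completing the square gives 9(x + 9)² -7(y - 1)² = -785 + 729 - 7 = -63.
Divide through by -63 to get (y - 1)²/9 - (x + 9)²/7 = 1.
Hyperbola, center (-9, 1), transverse axis vertical; a² = 9, b² = 7.
a = 3. Vertices at (h, k ± a).

(-9, -2) and (-9, 4)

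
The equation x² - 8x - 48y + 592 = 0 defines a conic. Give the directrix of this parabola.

y = 0

Only x is squared. Complete the square in x: (x - 4)² = 48(y - 12).
Vertex (4, 12); 4p = 48 so p = 12. Opens up.
Directrix is the horizontal line y = k − p = 12 − (12) = 0.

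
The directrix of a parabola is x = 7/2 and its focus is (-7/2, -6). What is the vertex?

(0, -6)

The vertex is the midpoint between the focus and the directrix along the axis of symmetry.
Axis is horizontal (directrix is vertical). Vertex x-coordinate = (-7/2 + 7/2)/2 = 0; y-coordinate = -6.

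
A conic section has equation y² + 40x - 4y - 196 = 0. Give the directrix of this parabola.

Only y is squared. Complete the square in y: (y - 2)² = -40(x - 5).
Vertex (5, 2); 4p = -40 so p = -10. Opens left.
Directrix is the vertical line x = h − p = 5 − (-10) = 15.

x = 15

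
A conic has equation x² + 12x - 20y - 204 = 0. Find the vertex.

Only x is squared. Complete the square in x: (x + 6)² = 20(y + 12).
Vertex (-6, -12); 4p = 20 so p = 5. Opens up.

(-6, -12)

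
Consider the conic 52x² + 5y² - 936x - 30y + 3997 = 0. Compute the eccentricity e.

e = √611/26

Group: 52(x² - 18x) + 5(y² - 6y) = -3997
Completing the square gives 52(x - 9)² + 5(y - 3)² = -3997 + 4212 + 45 = 260.
Divide by 260: (x - 9)²/5 + (y - 3)²/52 = 1
Ellipse, center (9, 3), major axis vertical; a² = 52, b² = 5.
c² = a² - b² = 47, so c = √47.
e = c/a = √47/2√13 = √611/26.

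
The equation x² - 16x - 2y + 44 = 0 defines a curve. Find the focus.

Only x is squared. Complete the square in x: (x - 8)² = 2(y + 10).
Vertex (8, -10); 4p = 2 so p = 1/2. Opens up.
Focus is p units from the vertex along the axis: (h, k + p).

(8, -19/2)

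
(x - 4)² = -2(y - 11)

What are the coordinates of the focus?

(4, 21/2)

Vertex (4, 11); 4p = -2 so p = -1/2. Opens down.
Focus is p units from the vertex along the axis: (h, k + p).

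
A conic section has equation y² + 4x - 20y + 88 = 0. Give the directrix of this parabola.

x = 4

Only y is squared. Complete the square in y: (y - 10)² = -4(x - 3).
Vertex (3, 10); 4p = -4 so p = -1. Opens left.
Directrix is the vertical line x = h − p = 3 − (-1) = 4.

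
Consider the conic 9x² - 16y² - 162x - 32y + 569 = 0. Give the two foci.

Collect terms: 9(x² - 18x) -16(y² + 2y) = -569
Completing the square gives 9(x - 9)² -16(y + 1)² = -569 + 729 - 16 = 144.
Divide by 144: (x - 9)²/16 - (y + 1)²/9 = 1
Hyperbola, center (9, -1), transverse axis horizontal; a² = 16, b² = 9.
c² = a² + b² = 16 + 9 = 25, so c = 5.
Foci lie on the horizontal axis through the center: (h ± c, k).

(4, -1) and (14, -1)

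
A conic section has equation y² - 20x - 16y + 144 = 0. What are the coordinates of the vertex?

(4, 8)

Only y is squared. Complete the square in y: (y - 8)² = 20(x - 4).
Vertex (4, 8); 4p = 20 so p = 5. Opens right.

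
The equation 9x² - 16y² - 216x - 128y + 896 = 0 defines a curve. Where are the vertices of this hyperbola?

(8, -4) and (16, -4)

Group the x- and y-terms: 9(x² - 24x) -16(y² + 8y) = -896
Completing the square gives 9(x - 12)² -16(y + 4)² = -896 + 1296 - 256 = 144.
Divide through by 144 to get (x - 12)²/16 - (y + 4)²/9 = 1.
Hyperbola, center (12, -4), transverse axis horizontal; a² = 16, b² = 9.
a = 4. Vertices at (h ± a, k).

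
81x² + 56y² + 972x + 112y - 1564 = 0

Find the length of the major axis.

Group the x- and y-terms: 81(x² + 12x) + 56(y² + 2y) = 1564
Completing the square gives 81(x + 6)² + 56(y + 1)² = 1564 + 2916 + 56 = 4536.
Divide by 4536: (x + 6)²/56 + (y + 1)²/81 = 1
Ellipse, center (-6, -1), major axis vertical; a² = 81, b² = 56.
a² = 81 so a = 9; the major axis has length 2a = 18.

18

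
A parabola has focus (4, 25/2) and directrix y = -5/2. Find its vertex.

The vertex is the midpoint between the focus and the directrix along the axis of symmetry.
Axis is vertical (directrix is horizontal). Vertex y-coordinate = (25/2 + (-5/2))/2 = 5; x-coordinate = 4.

(4, 5)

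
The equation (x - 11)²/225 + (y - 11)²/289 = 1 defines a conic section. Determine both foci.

(11, 3) and (11, 19)

Center (11, 11). The larger denominator 289 sits under the y-term, so the major axis is vertical; a² = 289, b² = 225.
c² = a² - b² = 289 - 225 = 64, so c = 8.
Foci lie on the vertical axis through the center: (h, k ± c).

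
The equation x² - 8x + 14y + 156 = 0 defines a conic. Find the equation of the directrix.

y = -13/2

Only x is squared. Complete the square in x: (x - 4)² = -14(y + 10).
Vertex (4, -10); 4p = -14 so p = -7/2. Opens down.
Directrix is the horizontal line y = k − p = -10 − (-7/2) = -13/2.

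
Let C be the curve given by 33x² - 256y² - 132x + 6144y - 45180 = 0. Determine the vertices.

Group: 33(x² - 4x) -256(y² - 24y) = 45180
33(x - 2)² -256(y - 12)² = 45180 + 132 - 36864 = 8448
Divide by 8448: (x - 2)²/256 - (y - 12)²/33 = 1
Hyperbola, center (2, 12), transverse axis horizontal; a² = 256, b² = 33.
a = 16. Vertices at (h ± a, k).

(-14, 12) and (18, 12)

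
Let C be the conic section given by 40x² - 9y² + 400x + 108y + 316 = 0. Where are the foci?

(-12, 6) and (2, 6)

Group: 40(x² + 10x) -9(y² - 12y) = -316
40(x + 5)² -9(y - 6)² = -316 + 1000 - 324 = 360
Divide through by 360 to get (x + 5)²/9 - (y - 6)²/40 = 1.
Hyperbola, center (-5, 6), transverse axis horizontal; a² = 9, b² = 40.
c² = a² + b² = 9 + 40 = 49, so c = 7.
Foci lie on the horizontal axis through the center: (h ± c, k).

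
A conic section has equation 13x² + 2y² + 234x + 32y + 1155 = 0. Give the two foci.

(-9, -8 - √11) and (-9, -8 + √11)

Collect terms: 13(x² + 18x) + 2(y² + 16y) = -1155
Completing the square gives 13(x + 9)² + 2(y + 8)² = -1155 + 1053 + 128 = 26.
Divide through by 26 to get (x + 9)²/2 + (y + 8)²/13 = 1.
Ellipse, center (-9, -8), major axis vertical; a² = 13, b² = 2.
c² = a² - b² = 13 - 2 = 11, so c = √11.
Foci lie on the vertical axis through the center: (h, k ± c).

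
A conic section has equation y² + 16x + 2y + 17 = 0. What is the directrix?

x = 3

Only y is squared. Complete the square in y: (y + 1)² = -16(x + 1).
Vertex (-1, -1); 4p = -16 so p = -4. Opens left.
Directrix is the vertical line x = h − p = -1 − (-4) = 3.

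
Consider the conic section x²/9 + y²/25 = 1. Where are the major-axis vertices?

Center (0, 0). The larger denominator 25 sits under the y-term, so the major axis is vertical; a² = 25, b² = 9.
a = 5. Vertices at (h, k ± a).

(0, -5) and (0, 5)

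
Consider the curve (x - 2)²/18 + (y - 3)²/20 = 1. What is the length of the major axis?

Center (2, 3). The larger denominator 20 sits under the y-term, so the major axis is vertical; a² = 20, b² = 18.
a² = 20 so a = 2√5; the major axis has length 2a = 4√5.

4√5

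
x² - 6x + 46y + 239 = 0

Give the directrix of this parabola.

Only x is squared. Complete the square in x: (x - 3)² = -46(y + 5).
Vertex (3, -5); 4p = -46 so p = -23/2. Opens down.
Directrix is the horizontal line y = k − p = -5 − (-23/2) = 13/2.

y = 13/2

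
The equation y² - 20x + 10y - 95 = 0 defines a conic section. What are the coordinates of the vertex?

(-6, -5)

Only y is squared. Complete the square in y: (y + 5)² = 20(x + 6).
Vertex (-6, -5); 4p = 20 so p = 5. Opens right.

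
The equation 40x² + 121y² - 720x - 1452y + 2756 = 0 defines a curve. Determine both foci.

(0, 6) and (18, 6)

Collect terms: 40(x² - 18x) + 121(y² - 12y) = -2756
Complete the square: 40(x - 9)² + 121(y - 6)² = -2756 + 3240 + 4356 = 4840
Divide by 4840: (x - 9)²/121 + (y - 6)²/40 = 1
Ellipse, center (9, 6), major axis horizontal; a² = 121, b² = 40.
c² = a² - b² = 121 - 40 = 81, so c = 9.
Foci lie on the horizontal axis through the center: (h ± c, k).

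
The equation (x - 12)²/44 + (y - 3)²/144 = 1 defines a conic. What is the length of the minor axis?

4√11

Center (12, 3). The larger denominator 144 sits under the y-term, so the major axis is vertical; a² = 144, b² = 44.
b² = 44 so b = 2√11; the minor axis has length 2b = 4√11.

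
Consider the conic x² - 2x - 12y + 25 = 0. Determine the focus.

Only x is squared. Complete the square in x: (x - 1)² = 12(y - 2).
Vertex (1, 2); 4p = 12 so p = 3. Opens up.
Focus is p units from the vertex along the axis: (h, k + p).

(1, 5)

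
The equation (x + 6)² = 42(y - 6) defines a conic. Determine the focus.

(-6, 33/2)

Vertex (-6, 6); 4p = 42 so p = 21/2. Opens up.
Focus is p units from the vertex along the axis: (h, k + p).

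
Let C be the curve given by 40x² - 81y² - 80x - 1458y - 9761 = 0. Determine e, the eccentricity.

Rearranging, 40(x² - 2x) -81(y² + 18y) = 9761.
40(x - 1)² -81(y + 9)² = 9761 + 40 - 6561 = 3240
Divide by 3240: (x - 1)²/81 - (y + 9)²/40 = 1
Hyperbola, center (1, -9), transverse axis horizontal; a² = 81, b² = 40.
c² = a² + b² = 121, so c = 11.
e = c/a = 11/9.

e = 11/9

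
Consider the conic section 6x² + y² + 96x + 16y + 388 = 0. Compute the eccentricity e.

e = √30/6

Collect terms: 6(x² + 16x) + (y² + 16y) = -388
6(x + 8)² + (y + 8)² = -388 + 384 + 64 = 60
Divide by 60: (x + 8)²/10 + (y + 8)²/60 = 1
Ellipse, center (-8, -8), major axis vertical; a² = 60, b² = 10.
c² = a² - b² = 50, so c = 5√2.
e = c/a = 5√2/2√15 = √30/6.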